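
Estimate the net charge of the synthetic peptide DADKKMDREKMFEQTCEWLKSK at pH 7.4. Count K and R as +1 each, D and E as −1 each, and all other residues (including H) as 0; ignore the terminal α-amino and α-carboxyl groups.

0

Positive (K, R): K4, K5, R8, K10, K20, K22 → +6.
Negative (D, E): D1, D3, D7, E9, E13, E17 → −6.
Net charge = (+6) + (−6) = 0.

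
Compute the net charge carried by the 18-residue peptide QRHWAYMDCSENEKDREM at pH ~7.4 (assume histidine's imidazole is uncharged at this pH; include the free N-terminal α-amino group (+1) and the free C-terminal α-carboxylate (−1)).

Near pH 7.4, K and R contribute +1 each, D and E contribute −1 each, and every other side chain (His included, as stated) is uncharged.
Positive (K, R): R2, K14, R16 → +3.
Negative (D, E): D8, E11, E13, D15, E17 → −5.
The N-terminus (+1) and C-terminus (−1) cancel.
Net charge = (+3) + (−5) = −2.

-2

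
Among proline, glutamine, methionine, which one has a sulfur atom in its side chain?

Cysteine (C, thiol) and methionine (M, thioether) are the two sulfur-containing amino acids.
Of the listed options, only methionine belongs to this group.

methionine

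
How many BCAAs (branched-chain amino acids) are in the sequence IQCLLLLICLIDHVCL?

10

The BCAAs are Val, Leu, and Ile — aliphatic side chains with a branch point.
Matching residues: I1, L4, L5, L6, L7, I8, L10, I11, V14, L16.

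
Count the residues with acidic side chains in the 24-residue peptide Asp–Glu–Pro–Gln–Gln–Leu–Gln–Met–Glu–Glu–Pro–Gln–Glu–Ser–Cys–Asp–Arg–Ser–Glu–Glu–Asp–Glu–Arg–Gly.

10

The acidic residues are Asp (D) and Glu (E), whose side chains end in a carboxylate group.
Matching residues: Asp1, Glu2, Glu9, Glu10, Glu13, Asp16, Glu19, Glu20, Asp21, Glu22.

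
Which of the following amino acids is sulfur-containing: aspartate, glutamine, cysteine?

cysteine

The sulfur-bearing residues are cysteine (–SH) and methionine (–S–CH₃).
Of the listed options, only cysteine belongs to this group.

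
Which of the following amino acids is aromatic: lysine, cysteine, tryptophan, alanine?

The aromatic amino acids are Phe (F, benzyl), Trp (W, indole), and Tyr (Y, phenol).
Of the listed options, only tryptophan belongs to this group.

tryptophan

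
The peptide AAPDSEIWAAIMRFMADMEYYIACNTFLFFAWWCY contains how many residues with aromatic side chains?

10

F, W, and Y each carry an aromatic ring on the side chain.
Matching residues: W8, F14, Y20, Y21, F27, F29, F30, W32, W33, Y35.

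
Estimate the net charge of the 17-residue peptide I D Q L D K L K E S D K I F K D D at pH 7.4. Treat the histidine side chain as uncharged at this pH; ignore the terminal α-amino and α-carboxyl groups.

Near pH 7.4, K and R contribute +1 each, D and E contribute −1 each, and every other side chain (His included, as stated) is uncharged.
Positive (K, R): K6, K8, K12, K15 → +4.
Negative (D, E): D2, D5, E9, D11, D16, D17 → −6.
Net charge = (+4) + (−6) = −2.

-2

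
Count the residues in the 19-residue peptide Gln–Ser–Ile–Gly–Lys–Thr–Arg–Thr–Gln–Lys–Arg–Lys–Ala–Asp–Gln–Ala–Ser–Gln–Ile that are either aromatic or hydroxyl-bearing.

4

Aromatic: F, W, Y. Hydroxyl-bearing: S, T, Y.
Aromatic residues here: none (0).
Hydroxyl-bearing residues here: Ser2, Thr6, Thr8, Ser17 (4).
(Y belongs to both groups, but none appear in this sequence.) Total = 0 + 4 = 4.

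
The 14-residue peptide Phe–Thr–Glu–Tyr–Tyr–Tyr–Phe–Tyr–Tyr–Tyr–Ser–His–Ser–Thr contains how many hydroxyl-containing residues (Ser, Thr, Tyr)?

10

Matching residues: Thr2, Tyr4, Tyr5, Tyr6, Tyr8, Tyr9, Tyr10, Ser11, Ser13, Thr14.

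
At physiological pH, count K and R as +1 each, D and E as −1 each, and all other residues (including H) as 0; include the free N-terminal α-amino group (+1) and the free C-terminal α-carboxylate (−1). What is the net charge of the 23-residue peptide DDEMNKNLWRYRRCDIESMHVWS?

-1

Positive (K, R): K6, R10, R12, R13 → +4.
Negative (D, E): D1, D2, E3, D15, E17 → −5.
The N-terminus (+1) and C-terminus (−1) cancel.
Net charge = (+4) + (−5) = −1.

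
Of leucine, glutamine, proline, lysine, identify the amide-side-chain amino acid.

glutamine

Asparagine (N) and glutamine (Q) have uncharged amide side chains.
Of the listed options, only glutamine belongs to this group.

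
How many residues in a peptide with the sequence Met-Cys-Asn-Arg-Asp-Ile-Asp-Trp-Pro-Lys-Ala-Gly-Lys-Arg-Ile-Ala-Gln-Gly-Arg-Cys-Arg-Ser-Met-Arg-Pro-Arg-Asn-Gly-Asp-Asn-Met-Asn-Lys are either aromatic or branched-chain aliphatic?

3

Aromatic: F, W, Y. Branched-chain aliphatic: I, L, V.
Aromatic residues here: Trp8 (1).
Branched-chain aliphatic residues here: Ile6, Ile15 (2).
The two groups share no amino acid, so total = 1 + 2 = 3.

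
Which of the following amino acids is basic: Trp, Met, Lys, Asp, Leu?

Lys

The basic amino acids are Lys (K), Arg (R), and His (H).
Of the listed options, only Lys belongs to this group.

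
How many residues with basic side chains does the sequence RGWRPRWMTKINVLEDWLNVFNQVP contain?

K, R, and H are the three residues with basic side chains (ε-amine, guanidinium, and imidazole respectively).
Matching residues: R1, R4, R6, K10.

4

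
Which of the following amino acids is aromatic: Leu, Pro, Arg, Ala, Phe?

Phe

Phenylalanine (F), tryptophan (W), and tyrosine (Y) have aromatic ring side chains.
Of the listed options, only Phe belongs to this group.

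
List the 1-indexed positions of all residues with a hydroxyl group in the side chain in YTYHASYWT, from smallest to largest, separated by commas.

The –OH-bearing residues are Ser, Thr (aliphatic alcohols), and Tyr (phenol).
Matching residues: Y1, T2, Y3, S6, Y7, T9.

1, 2, 3, 6, 7, 9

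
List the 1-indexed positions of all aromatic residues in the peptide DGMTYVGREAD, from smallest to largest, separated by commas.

Phenylalanine (F), tryptophan (W), and tyrosine (Y) have aromatic ring side chains.
Matching residues: Y5.

5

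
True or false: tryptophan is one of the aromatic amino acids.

F, W, and Y each carry an aromatic ring on the side chain.
Tryptophan is in this group.

True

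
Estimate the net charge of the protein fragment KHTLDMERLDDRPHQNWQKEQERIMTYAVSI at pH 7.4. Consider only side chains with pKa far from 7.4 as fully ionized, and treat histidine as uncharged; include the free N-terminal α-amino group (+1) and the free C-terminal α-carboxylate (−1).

-1

Near pH 7.4, K and R contribute +1 each, D and E contribute −1 each, and every other side chain (His included, as stated) is uncharged.
Positive (K, R): K1, R8, R12, K19, R23 → +5.
Negative (D, E): D5, E7, D10, D11, E20, E22 → −6.
The N-terminus (+1) and C-terminus (−1) cancel.
Net charge = (+5) + (−6) = −1.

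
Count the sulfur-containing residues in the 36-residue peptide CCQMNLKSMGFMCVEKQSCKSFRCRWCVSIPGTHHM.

10

Only Cys (C) and Met (M) have a sulfur atom in the side chain.
Matching residues: C1, C2, M4, M9, M12, C13, C19, C24, C27, M36.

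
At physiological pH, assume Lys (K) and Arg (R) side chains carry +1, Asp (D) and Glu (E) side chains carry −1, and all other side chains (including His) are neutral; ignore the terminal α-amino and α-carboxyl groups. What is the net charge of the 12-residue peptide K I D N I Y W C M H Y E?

Positive (K, R): K1 → +1.
Negative (D, E): D3, E12 → −2.
Net charge = (+1) + (−2) = −1.

-1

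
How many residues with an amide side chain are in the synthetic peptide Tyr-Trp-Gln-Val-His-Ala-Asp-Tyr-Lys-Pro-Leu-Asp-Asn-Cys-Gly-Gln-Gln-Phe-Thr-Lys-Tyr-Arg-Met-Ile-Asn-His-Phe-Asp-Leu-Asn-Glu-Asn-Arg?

Asparagine (N) and glutamine (Q) have uncharged amide side chains.
Matching residues: Gln3, Asn13, Gln16, Gln17, Asn25, Asn30, Asn32.

7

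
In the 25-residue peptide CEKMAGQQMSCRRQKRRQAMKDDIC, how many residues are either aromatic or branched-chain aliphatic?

1

Aromatic: F, W, Y. Branched-chain aliphatic: I, L, V.
Aromatic residues here: none (0).
Branched-chain aliphatic residues here: I24 (1).
The two groups share no amino acid, so total = 0 + 1 = 1.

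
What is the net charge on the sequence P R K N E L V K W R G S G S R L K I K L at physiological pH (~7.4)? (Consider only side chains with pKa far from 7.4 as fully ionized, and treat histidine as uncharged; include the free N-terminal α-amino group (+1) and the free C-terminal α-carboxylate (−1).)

Near pH 7.4, K and R contribute +1 each, D and E contribute −1 each, and every other side chain (His included, as stated) is uncharged.
Positive (K, R): R2, K3, K8, R10, R15, K17, K19 → +7.
Negative (D, E): E5 → −1.
The N-terminus (+1) and C-terminus (−1) cancel.
Net charge = (+7) + (−1) = +6.

+6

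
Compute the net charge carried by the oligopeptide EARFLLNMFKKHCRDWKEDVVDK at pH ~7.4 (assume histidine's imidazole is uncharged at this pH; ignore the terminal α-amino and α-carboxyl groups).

Near pH 7.4, K and R contribute +1 each, D and E contribute −1 each, and every other side chain (His included, as stated) is uncharged.
Positive (K, R): R3, K10, K11, R14, K17, K23 → +6.
Negative (D, E): E1, D15, E18, D19, D22 → −5.
Net charge = (+6) + (−5) = +1.

+1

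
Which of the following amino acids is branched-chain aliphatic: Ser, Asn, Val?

V, L, and I make up the branched-chain aliphatic group.
Of the listed options, only Val belongs to this group.

Val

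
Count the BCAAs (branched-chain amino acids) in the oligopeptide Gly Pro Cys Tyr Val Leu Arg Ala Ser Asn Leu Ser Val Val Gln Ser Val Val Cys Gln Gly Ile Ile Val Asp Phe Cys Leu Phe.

Valine (V), leucine (L), and isoleucine (I) are the branched-chain amino acids.
Matching residues: Val5, Leu6, Leu11, Val13, Val14, Val17, Val18, Ile22, Ile23, Val24, Leu28.

11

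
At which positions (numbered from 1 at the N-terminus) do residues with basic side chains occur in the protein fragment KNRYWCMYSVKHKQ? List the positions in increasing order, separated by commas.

1, 3, 11, 12, 13

K, R, and H are the three residues with basic side chains (ε-amine, guanidinium, and imidazole respectively).
Matching residues: K1, R3, K11, H12, K13.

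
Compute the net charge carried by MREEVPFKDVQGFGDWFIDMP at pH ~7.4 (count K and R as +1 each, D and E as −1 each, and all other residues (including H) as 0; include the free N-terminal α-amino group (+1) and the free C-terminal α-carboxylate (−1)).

Positive (K, R): R2, K8 → +2.
Negative (D, E): E3, E4, D9, D15, D19 → −5.
The N-terminus (+1) and C-terminus (−1) cancel.
Net charge = (+2) + (−5) = −3.

-3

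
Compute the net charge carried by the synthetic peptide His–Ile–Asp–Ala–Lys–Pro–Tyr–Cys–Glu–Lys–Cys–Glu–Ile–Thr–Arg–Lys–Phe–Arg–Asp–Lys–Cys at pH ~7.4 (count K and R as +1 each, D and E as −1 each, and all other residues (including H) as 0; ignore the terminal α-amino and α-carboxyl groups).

Positive (K, R): Lys5, Lys10, Arg15, Lys16, Arg18, Lys20 → +6.
Negative (D, E): Asp3, Glu9, Glu12, Asp19 → −4.
Net charge = (+6) + (−4) = +2.

+2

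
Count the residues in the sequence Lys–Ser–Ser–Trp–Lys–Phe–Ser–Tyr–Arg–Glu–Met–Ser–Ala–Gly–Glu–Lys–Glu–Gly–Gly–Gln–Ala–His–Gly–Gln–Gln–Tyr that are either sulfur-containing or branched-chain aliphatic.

1

Sulfur-containing: C, M. Branched-chain aliphatic: I, L, V.
Sulfur-containing residues here: Met11 (1).
Branched-chain aliphatic residues here: none (0).
The two groups share no amino acid, so total = 1 + 0 = 1.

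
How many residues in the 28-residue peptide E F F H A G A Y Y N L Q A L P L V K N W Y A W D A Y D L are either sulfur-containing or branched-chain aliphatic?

Sulfur-containing: C, M. Branched-chain aliphatic: I, L, V.
Sulfur-containing residues here: none (0).
Branched-chain aliphatic residues here: L11, L14, L16, V17, L28 (5).
The two groups share no amino acid, so total = 0 + 5 = 5.

5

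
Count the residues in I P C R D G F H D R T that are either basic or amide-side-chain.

Basic: H, K, R. Amide-side-chain: N, Q.
Basic residues here: R4, H8, R10 (3).
Amide-side-chain residues here: none (0).
The two groups share no amino acid, so total = 3 + 0 = 3.

3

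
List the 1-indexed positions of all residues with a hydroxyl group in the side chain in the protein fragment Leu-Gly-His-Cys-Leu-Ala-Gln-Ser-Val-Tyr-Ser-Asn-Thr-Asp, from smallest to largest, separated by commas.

Serine (S), threonine (T), and tyrosine (Y) each carry a hydroxyl group on the side chain.
Matching residues: Ser8, Tyr10, Ser11, Thr13.

8, 10, 11, 13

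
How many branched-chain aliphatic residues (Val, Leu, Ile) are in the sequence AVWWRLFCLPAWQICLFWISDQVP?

Matching residues: V2, L6, L9, I14, L16, I19, V23.

7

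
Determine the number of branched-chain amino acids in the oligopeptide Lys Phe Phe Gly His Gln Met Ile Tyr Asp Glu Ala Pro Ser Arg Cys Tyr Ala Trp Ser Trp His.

Valine (V), leucine (L), and isoleucine (I) are the branched-chain amino acids.
Matching residues: Ile8.

1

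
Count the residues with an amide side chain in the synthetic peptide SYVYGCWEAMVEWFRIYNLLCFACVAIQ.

Only N (asparagine) and Q (glutamine) carry a side-chain carboxamide.
Matching residues: N18, Q28.

2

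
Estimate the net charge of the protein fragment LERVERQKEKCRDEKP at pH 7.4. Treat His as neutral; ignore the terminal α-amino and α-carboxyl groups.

+1

Near pH 7.4, K and R contribute +1 each, D and E contribute −1 each, and every other side chain (His included, as stated) is uncharged.
Positive (K, R): R3, R6, K8, K10, R12, K15 → +6.
Negative (D, E): E2, E5, E9, D13, E14 → −5.
Net charge = (+6) + (−5) = +1.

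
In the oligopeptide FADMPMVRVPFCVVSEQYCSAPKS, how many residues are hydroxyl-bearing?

4

S, T, and Y are the three residues with a side-chain hydroxyl.
Matching residues: S15, Y18, S20, S24.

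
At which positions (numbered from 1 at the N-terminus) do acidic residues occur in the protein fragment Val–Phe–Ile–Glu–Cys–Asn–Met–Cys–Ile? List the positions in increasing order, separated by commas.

Aspartate (D) and glutamate (E) have carboxylic-acid side chains and are the acidic amino acids.
Matching residues: Glu4.

4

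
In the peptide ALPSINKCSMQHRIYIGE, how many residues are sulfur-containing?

2

The sulfur-bearing residues are cysteine (–SH) and methionine (–S–CH₃).
Matching residues: C8, M10.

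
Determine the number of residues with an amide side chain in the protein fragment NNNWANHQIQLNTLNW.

Asparagine (N) and glutamine (Q) have uncharged amide side chains.
Matching residues: N1, N2, N3, N6, Q8, Q10, N12, N15.

8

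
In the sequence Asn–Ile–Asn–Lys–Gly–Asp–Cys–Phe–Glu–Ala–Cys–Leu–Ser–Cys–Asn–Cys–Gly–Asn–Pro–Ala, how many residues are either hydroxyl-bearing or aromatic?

Hydroxyl-bearing: S, T, Y. Aromatic: F, W, Y.
Hydroxyl-bearing residues here: Ser13 (1).
Aromatic residues here: Phe8 (1).
(Y belongs to both groups, but none appear in this sequence.) Total = 1 + 1 = 2.

2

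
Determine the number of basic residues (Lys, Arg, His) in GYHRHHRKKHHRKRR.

13

Matching residues: H3, R4, H5, H6, R7, K8, K9, H10, H11, R12, K13, R14, R15.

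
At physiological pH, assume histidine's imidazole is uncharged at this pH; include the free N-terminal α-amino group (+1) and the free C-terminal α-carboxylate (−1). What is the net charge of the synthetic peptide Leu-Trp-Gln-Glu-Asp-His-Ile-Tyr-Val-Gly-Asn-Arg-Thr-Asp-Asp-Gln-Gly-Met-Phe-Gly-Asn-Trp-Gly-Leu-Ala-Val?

Near pH 7.4, K and R contribute +1 each, D and E contribute −1 each, and every other side chain (His included, as stated) is uncharged.
Positive (K, R): Arg12 → +1.
Negative (D, E): Glu4, Asp5, Asp14, Asp15 → −4.
The N-terminus (+1) and C-terminus (−1) cancel.
Net charge = (+1) + (−4) = −3.

-3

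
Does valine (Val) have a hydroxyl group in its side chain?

S, T, and Y are the three residues with a side-chain hydroxyl.
Valine is not in this group.

No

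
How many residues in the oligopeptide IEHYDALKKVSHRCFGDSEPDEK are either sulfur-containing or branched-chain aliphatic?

4

Sulfur-containing: C, M. Branched-chain aliphatic: I, L, V.
Sulfur-containing residues here: C14 (1).
Branched-chain aliphatic residues here: I1, L7, V10 (3).
The two groups share no amino acid, so total = 1 + 3 = 4.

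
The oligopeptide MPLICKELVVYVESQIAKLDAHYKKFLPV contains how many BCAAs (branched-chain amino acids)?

V, L, and I make up the branched-chain aliphatic group.
Matching residues: L3, I4, L8, V9, V10, V12, I16, L19, L27, V29.

10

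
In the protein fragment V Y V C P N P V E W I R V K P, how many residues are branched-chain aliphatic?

5

Valine (V), leucine (L), and isoleucine (I) are the branched-chain amino acids.
Matching residues: V1, V3, V8, I11, V13.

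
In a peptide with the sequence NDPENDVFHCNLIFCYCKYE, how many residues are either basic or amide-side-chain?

Basic: H, K, R. Amide-side-chain: N, Q.
Basic residues here: H9, K18 (2).
Amide-side-chain residues here: N1, N5, N11 (3).
The two groups share no amino acid, so total = 2 + 3 = 5.

5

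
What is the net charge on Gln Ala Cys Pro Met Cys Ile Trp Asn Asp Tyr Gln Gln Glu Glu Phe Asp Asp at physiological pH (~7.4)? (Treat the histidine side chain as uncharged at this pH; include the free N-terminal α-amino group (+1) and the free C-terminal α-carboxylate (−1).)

The side chains ionized at physiological pH are Lys/Arg (+1) and Asp/Glu (−1); with His treated as neutral, nothing else contributes.
Positive (K, R): none → +0.
Negative (D, E): Asp10, Glu14, Glu15, Asp17, Asp18 → −5.
The N-terminus (+1) and C-terminus (−1) cancel.
Net charge = (+0) + (−5) = −5.

-5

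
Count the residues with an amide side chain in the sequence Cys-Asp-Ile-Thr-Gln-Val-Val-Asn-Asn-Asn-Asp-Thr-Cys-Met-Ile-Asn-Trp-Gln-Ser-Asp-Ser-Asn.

7

Only N (asparagine) and Q (glutamine) carry a side-chain carboxamide.
Matching residues: Gln5, Asn8, Asn9, Asn10, Asn16, Gln18, Asn22.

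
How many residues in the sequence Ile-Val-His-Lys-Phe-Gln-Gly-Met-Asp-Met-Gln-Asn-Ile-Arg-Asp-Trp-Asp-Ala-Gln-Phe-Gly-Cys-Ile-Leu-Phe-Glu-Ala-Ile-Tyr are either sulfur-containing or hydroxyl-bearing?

4

Sulfur-containing: C, M. Hydroxyl-bearing: S, T, Y.
Sulfur-containing residues here: Met8, Met10, Cys22 (3).
Hydroxyl-bearing residues here: Tyr29 (1).
The two groups share no amino acid, so total = 3 + 1 = 4.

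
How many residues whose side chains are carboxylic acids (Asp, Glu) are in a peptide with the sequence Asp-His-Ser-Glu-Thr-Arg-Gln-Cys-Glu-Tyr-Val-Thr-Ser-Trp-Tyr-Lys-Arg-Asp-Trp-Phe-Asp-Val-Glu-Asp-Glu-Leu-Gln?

Matching residues: Asp1, Glu4, Glu9, Asp18, Asp21, Glu23, Asp24, Glu25.

8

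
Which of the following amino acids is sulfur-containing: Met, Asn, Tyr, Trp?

Cysteine (C, thiol) and methionine (M, thioether) are the two sulfur-containing amino acids.
Of the listed options, only Met belongs to this group.

Met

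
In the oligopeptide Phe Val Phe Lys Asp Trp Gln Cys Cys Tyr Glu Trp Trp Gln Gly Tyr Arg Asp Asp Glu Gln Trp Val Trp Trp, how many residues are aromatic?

The aromatic amino acids are Phe (F, benzyl), Trp (W, indole), and Tyr (Y, phenol).
Matching residues: Phe1, Phe3, Trp6, Tyr10, Trp12, Trp13, Tyr16, Trp22, Trp24, Trp25.

10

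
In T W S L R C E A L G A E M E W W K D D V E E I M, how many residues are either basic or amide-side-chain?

2

Basic: H, K, R. Amide-side-chain: N, Q.
Basic residues here: R5, K17 (2).
Amide-side-chain residues here: none (0).
The two groups share no amino acid, so total = 2 + 0 = 2.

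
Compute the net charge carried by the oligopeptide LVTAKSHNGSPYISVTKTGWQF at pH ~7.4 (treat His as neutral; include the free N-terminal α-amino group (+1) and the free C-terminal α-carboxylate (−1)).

+2

At pH ~7.4 the Lys and Arg side chains are protonated (+1), the Asp and Glu side chains are deprotonated (−1), and with His taken as neutral all other side chains carry no charge.
Positive (K, R): K5, K17 → +2.
Negative (D, E): none → −0.
The N-terminus (+1) and C-terminus (−1) cancel.
Net charge = (+2) + (−0) = +2.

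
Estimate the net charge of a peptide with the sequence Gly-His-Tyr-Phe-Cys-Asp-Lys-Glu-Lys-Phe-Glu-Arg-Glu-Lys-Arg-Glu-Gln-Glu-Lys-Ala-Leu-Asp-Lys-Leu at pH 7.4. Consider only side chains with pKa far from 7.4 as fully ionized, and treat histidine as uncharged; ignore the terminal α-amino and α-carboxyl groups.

Near pH 7.4, K and R contribute +1 each, D and E contribute −1 each, and every other side chain (His included, as stated) is uncharged.
Positive (K, R): Lys7, Lys9, Arg12, Lys14, Arg15, Lys19, Lys23 → +7.
Negative (D, E): Asp6, Glu8, Glu11, Glu13, Glu16, Glu18, Asp22 → −7.
Net charge = (+7) + (−7) = 0.

0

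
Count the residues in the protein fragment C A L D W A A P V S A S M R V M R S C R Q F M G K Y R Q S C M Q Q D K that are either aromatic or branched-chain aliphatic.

Aromatic: F, W, Y. Branched-chain aliphatic: I, L, V.
Aromatic residues here: W5, F22, Y26 (3).
Branched-chain aliphatic residues here: L3, V9, V15 (3).
The two groups share no amino acid, so total = 3 + 3 = 6.

6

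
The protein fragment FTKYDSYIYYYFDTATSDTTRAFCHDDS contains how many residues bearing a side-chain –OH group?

S, T, and Y are the three residues with a side-chain hydroxyl.
Matching residues: T2, Y4, S6, Y7, Y9, Y10, Y11, T14, T16, S17, T19, T20, S28.

13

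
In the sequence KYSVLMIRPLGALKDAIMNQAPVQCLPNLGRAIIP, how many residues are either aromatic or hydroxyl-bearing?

Aromatic: F, W, Y. Hydroxyl-bearing: S, T, Y.
Aromatic residues here: Y2 (1).
Hydroxyl-bearing residues here: Y2, S3 (2).
Y is in both groups, so the 1 Y residue must not be double-counted.
Total = 1 + 2 − 1 = 2.

2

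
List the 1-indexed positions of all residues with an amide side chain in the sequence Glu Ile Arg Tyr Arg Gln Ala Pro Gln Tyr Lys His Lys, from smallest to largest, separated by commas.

Only N (asparagine) and Q (glutamine) carry a side-chain carboxamide.
Matching residues: Gln6, Gln9.

6, 9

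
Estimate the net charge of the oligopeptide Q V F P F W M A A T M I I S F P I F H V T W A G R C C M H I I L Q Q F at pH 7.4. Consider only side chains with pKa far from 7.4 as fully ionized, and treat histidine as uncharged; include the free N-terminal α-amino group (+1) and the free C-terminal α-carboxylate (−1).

The side chains ionized at physiological pH are Lys/Arg (+1) and Asp/Glu (−1); with His treated as neutral, nothing else contributes.
Positive (K, R): R25 → +1.
Negative (D, E): none → −0.
The N-terminus (+1) and C-terminus (−1) cancel.
Net charge = (+1) + (−0) = +1.

+1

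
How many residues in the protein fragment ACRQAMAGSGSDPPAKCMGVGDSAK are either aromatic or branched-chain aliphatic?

Aromatic: F, W, Y. Branched-chain aliphatic: I, L, V.
Aromatic residues here: none (0).
Branched-chain aliphatic residues here: V20 (1).
The two groups share no amino acid, so total = 0 + 1 = 1.

1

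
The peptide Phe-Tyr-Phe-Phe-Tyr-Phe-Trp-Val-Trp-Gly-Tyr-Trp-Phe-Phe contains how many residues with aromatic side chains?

The aromatic amino acids are Phe (F, benzyl), Trp (W, indole), and Tyr (Y, phenol).
Matching residues: Phe1, Tyr2, Phe3, Phe4, Tyr5, Phe6, Trp7, Trp9, Tyr11, Trp12, Phe13, Phe14.

12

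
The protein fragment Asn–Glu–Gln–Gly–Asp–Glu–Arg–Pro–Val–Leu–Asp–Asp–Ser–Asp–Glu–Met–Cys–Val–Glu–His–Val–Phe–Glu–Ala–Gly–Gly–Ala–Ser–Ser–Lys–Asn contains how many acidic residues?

9

Only D (aspartate) and E (glutamate) carry a side-chain carboxylic acid.
Matching residues: Glu2, Asp5, Glu6, Asp11, Asp12, Asp14, Glu15, Glu19, Glu23.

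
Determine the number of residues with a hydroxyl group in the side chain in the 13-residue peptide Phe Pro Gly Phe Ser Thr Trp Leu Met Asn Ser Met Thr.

Serine (S), threonine (T), and tyrosine (Y) each carry a hydroxyl group on the side chain.
Matching residues: Ser5, Thr6, Ser11, Thr13.

4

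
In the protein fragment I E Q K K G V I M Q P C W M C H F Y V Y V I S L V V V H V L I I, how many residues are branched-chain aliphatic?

V, L, and I make up the branched-chain aliphatic group.
Matching residues: I1, V7, I8, V19, V21, I22, L24, V25, V26, V27, V29, L30, I31, I32.

14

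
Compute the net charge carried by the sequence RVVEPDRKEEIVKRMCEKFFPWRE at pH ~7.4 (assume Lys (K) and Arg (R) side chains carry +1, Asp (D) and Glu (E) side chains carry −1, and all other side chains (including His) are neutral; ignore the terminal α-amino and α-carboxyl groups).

+1

Positive (K, R): R1, R7, K8, K13, R14, K18, R23 → +7.
Negative (D, E): E4, D6, E9, E10, E17, E24 → −6.
Net charge = (+7) + (−6) = +1.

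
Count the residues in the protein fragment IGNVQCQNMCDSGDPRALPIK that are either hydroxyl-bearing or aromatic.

1

Hydroxyl-bearing: S, T, Y. Aromatic: F, W, Y.
Hydroxyl-bearing residues here: S12 (1).
Aromatic residues here: none (0).
(Y belongs to both groups, but none appear in this sequence.) Total = 1 + 0 = 1.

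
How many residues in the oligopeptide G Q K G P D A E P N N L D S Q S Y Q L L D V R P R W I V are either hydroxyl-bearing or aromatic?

4

Hydroxyl-bearing: S, T, Y. Aromatic: F, W, Y.
Hydroxyl-bearing residues here: S14, S16, Y17 (3).
Aromatic residues here: Y17, W26 (2).
Y is in both groups, so the 1 Y residue must not be double-counted.
Total = 3 + 2 − 1 = 4.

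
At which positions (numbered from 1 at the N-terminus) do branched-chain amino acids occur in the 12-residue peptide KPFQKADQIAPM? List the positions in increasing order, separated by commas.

9

Valine (V), leucine (L), and isoleucine (I) are the branched-chain amino acids.
Matching residues: I9.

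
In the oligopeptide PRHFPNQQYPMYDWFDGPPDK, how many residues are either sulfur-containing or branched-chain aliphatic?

Sulfur-containing: C, M. Branched-chain aliphatic: I, L, V.
Sulfur-containing residues here: M11 (1).
Branched-chain aliphatic residues here: none (0).
The two groups share no amino acid, so total = 1 + 0 = 1.

1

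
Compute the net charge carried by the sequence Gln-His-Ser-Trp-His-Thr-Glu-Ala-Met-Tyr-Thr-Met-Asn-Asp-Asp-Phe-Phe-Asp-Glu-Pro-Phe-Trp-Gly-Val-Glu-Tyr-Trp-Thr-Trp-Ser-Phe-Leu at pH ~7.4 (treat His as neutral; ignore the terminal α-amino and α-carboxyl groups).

-6

At pH ~7.4 the Lys and Arg side chains are protonated (+1), the Asp and Glu side chains are deprotonated (−1), and with His taken as neutral all other side chains carry no charge.
Positive (K, R): none → +0.
Negative (D, E): Glu7, Asp14, Asp15, Asp18, Glu19, Glu25 → −6.
Net charge = (+0) + (−6) = −6.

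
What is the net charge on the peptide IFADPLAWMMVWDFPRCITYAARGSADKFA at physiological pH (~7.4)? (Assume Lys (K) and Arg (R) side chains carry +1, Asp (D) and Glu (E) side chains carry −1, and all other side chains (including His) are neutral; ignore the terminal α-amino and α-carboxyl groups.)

Positive (K, R): R16, R23, K28 → +3.
Negative (D, E): D4, D13, D27 → −3.
Net charge = (+3) + (−3) = 0.

0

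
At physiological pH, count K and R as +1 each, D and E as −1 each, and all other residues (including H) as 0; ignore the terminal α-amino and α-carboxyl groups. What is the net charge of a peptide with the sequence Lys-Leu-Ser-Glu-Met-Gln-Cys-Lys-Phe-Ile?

Positive (K, R): Lys1, Lys8 → +2.
Negative (D, E): Glu4 → −1.
Net charge = (+2) + (−1) = +1.

+1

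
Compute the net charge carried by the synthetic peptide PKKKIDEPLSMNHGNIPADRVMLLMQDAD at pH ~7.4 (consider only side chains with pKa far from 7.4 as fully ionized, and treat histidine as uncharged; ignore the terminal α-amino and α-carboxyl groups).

-1

Near pH 7.4, K and R contribute +1 each, D and E contribute −1 each, and every other side chain (His included, as stated) is uncharged.
Positive (K, R): K2, K3, K4, R20 → +4.
Negative (D, E): D6, E7, D19, D27, D29 → −5.
Net charge = (+4) + (−5) = −1.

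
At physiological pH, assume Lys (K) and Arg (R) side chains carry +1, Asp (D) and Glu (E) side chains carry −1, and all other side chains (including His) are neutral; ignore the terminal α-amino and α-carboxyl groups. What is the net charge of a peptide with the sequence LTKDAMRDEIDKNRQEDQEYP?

-3

Positive (K, R): K3, R7, K12, R14 → +4.
Negative (D, E): D4, D8, E9, D11, E16, D17, E19 → −7.
Net charge = (+4) + (−7) = −3.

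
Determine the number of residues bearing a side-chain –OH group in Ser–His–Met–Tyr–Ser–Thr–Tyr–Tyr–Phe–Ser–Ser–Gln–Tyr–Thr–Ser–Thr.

12

S, T, and Y are the three residues with a side-chain hydroxyl.
Matching residues: Ser1, Tyr4, Ser5, Thr6, Tyr7, Tyr8, Ser10, Ser11, Tyr13, Thr14, Ser15, Thr16.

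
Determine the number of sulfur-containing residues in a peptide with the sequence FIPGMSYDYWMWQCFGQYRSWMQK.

4

Cysteine (C, thiol) and methionine (M, thioether) are the two sulfur-containing amino acids.
Matching residues: M5, M11, C14, M22.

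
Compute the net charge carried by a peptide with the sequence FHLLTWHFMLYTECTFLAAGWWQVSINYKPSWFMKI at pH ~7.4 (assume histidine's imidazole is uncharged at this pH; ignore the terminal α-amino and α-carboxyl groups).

+1

At pH ~7.4 the Lys and Arg side chains are protonated (+1), the Asp and Glu side chains are deprotonated (−1), and with His taken as neutral all other side chains carry no charge.
Positive (K, R): K29, K35 → +2.
Negative (D, E): E13 → −1.
Net charge = (+2) + (−1) = +1.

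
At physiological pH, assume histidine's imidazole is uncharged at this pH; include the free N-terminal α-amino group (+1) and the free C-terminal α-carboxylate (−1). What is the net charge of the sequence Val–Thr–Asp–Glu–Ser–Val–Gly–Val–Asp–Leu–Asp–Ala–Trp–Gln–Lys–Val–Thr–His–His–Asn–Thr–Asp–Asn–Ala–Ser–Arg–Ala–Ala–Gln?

Near pH 7.4, K and R contribute +1 each, D and E contribute −1 each, and every other side chain (His included, as stated) is uncharged.
Positive (K, R): Lys15, Arg26 → +2.
Negative (D, E): Asp3, Glu4, Asp9, Asp11, Asp22 → −5.
The N-terminus (+1) and C-terminus (−1) cancel.
Net charge = (+2) + (−5) = −3.

-3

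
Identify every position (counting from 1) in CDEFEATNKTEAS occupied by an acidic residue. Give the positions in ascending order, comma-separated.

2, 3, 5, 11

Only D (aspartate) and E (glutamate) carry a side-chain carboxylic acid.
Matching residues: D2, E3, E5, E11.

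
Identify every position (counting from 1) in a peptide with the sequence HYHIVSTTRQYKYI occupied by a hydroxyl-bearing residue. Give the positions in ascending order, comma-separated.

2, 6, 7, 8, 11, 13

The –OH-bearing residues are Ser, Thr (aliphatic alcohols), and Tyr (phenol).
Matching residues: Y2, S6, T7, T8, Y11, Y13.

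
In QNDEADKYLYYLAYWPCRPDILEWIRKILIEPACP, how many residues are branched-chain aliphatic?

8

Valine (V), leucine (L), and isoleucine (I) are the branched-chain amino acids.
Matching residues: L9, L12, I21, L22, I25, I28, L29, I30.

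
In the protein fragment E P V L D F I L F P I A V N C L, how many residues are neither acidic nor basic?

Acidic: D, E. Basic: K, R, H. All other residues are neither.
Matching residues: P2, V3, L4, F6, I7, L8, F9, P10, I11, A12, V13, N14, C15, L16.

14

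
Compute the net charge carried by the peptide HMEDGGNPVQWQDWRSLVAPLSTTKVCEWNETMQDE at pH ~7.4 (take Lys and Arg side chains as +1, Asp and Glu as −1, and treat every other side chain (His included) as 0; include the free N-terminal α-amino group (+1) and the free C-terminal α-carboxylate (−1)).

-5

Positive (K, R): R15, K25 → +2.
Negative (D, E): E3, D4, D13, E28, E31, D35, E36 → −7.
The N-terminus (+1) and C-terminus (−1) cancel.
Net charge = (+2) + (−7) = −5.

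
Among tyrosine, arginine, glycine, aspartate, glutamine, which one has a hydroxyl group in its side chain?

tyrosine

Serine (S), threonine (T), and tyrosine (Y) each carry a hydroxyl group on the side chain.
Of the listed options, only tyrosine belongs to this group.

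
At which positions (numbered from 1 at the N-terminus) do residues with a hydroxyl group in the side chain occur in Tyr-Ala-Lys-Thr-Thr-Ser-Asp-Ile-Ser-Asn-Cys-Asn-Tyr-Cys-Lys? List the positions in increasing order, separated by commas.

1, 4, 5, 6, 9, 13

Serine (S), threonine (T), and tyrosine (Y) each carry a hydroxyl group on the side chain.
Matching residues: Tyr1, Thr4, Thr5, Ser6, Ser9, Tyr13.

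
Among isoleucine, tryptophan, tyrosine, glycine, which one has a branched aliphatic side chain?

Valine (V), leucine (L), and isoleucine (I) are the branched-chain amino acids.
Of the listed options, only isoleucine belongs to this group.

isoleucine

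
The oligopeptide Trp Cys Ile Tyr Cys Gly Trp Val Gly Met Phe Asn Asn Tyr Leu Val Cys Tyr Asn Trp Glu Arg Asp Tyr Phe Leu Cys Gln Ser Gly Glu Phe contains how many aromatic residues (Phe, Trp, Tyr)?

Matching residues: Trp1, Tyr4, Trp7, Phe11, Tyr14, Tyr18, Trp20, Tyr24, Phe25, Phe32.

10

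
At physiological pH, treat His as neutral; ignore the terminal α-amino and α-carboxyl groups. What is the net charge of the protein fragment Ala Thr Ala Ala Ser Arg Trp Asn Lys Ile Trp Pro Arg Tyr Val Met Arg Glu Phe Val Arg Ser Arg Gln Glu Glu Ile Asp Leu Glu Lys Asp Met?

+1

Near pH 7.4, K and R contribute +1 each, D and E contribute −1 each, and every other side chain (His included, as stated) is uncharged.
Positive (K, R): Arg6, Lys9, Arg13, Arg17, Arg21, Arg23, Lys31 → +7.
Negative (D, E): Glu18, Glu25, Glu26, Asp28, Glu30, Asp32 → −6.
Net charge = (+7) + (−6) = +1.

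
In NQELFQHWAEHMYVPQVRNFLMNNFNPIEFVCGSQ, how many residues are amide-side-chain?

9

Only N (asparagine) and Q (glutamine) carry a side-chain carboxamide.
Matching residues: N1, Q2, Q6, Q16, N19, N23, N24, N26, Q35.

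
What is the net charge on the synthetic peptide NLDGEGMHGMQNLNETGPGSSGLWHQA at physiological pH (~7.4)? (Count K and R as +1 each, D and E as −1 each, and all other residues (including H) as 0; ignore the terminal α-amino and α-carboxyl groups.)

-3

Positive (K, R): none → +0.
Negative (D, E): D3, E5, E15 → −3.
Net charge = (+0) + (−3) = −3.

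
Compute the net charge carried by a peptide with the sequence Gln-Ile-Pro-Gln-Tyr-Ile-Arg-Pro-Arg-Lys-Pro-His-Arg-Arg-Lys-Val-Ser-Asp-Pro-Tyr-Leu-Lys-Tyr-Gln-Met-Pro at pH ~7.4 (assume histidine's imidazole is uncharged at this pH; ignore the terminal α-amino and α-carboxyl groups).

The side chains ionized at physiological pH are Lys/Arg (+1) and Asp/Glu (−1); with His treated as neutral, nothing else contributes.
Positive (K, R): Arg7, Arg9, Lys10, Arg13, Arg14, Lys15, Lys22 → +7.
Negative (D, E): Asp18 → −1.
Net charge = (+7) + (−1) = +6.

+6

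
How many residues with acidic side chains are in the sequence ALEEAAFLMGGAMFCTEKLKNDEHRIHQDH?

6

Aspartate (D) and glutamate (E) have carboxylic-acid side chains and are the acidic amino acids.
Matching residues: E3, E4, E17, D22, E23, D29.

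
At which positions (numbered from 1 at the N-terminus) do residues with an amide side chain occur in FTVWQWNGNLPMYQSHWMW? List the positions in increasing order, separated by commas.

Asparagine (N) and glutamine (Q) have uncharged amide side chains.
Matching residues: Q5, N7, N9, Q14.

5, 7, 9, 14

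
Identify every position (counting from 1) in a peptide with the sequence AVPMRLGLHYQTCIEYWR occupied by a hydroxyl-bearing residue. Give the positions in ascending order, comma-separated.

10, 12, 16

The –OH-bearing residues are Ser, Thr (aliphatic alcohols), and Tyr (phenol).
Matching residues: Y10, T12, Y16.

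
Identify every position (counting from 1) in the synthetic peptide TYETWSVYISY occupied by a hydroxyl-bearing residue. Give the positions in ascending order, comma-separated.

S, T, and Y are the three residues with a side-chain hydroxyl.
Matching residues: T1, Y2, T4, S6, Y8, S10, Y11.

1, 2, 4, 6, 8, 10, 11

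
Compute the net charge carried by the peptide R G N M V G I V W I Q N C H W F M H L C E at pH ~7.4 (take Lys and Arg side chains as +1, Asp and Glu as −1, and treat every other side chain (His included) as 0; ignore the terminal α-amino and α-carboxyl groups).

Positive (K, R): R1 → +1.
Negative (D, E): E21 → −1.
Net charge = (+1) + (−1) = 0.

0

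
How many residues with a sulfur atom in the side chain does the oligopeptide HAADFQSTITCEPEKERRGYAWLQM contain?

The sulfur-bearing residues are cysteine (–SH) and methionine (–S–CH₃).
Matching residues: C11, M25.

2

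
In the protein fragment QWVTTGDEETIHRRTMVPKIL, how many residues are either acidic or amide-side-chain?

Acidic: D, E. Amide-side-chain: N, Q.
Acidic residues here: D7, E8, E9 (3).
Amide-side-chain residues here: Q1 (1).
The two groups share no amino acid, so total = 3 + 1 = 4.

4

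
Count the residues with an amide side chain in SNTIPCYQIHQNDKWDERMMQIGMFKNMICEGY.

Only N (asparagine) and Q (glutamine) carry a side-chain carboxamide.
Matching residues: N2, Q8, Q11, N12, Q21, N27.

6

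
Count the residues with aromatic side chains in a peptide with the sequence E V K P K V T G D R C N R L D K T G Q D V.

F, W, and Y each carry an aromatic ring on the side chain.
None of the 21 residues belong to this group.

0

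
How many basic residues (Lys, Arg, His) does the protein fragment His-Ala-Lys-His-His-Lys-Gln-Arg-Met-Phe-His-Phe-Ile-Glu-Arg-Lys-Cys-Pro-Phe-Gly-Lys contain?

10

Matching residues: His1, Lys3, His4, His5, Lys6, Arg8, His11, Arg15, Lys16, Lys21.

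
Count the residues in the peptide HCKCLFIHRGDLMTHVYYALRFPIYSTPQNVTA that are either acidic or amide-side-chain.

Acidic: D, E. Amide-side-chain: N, Q.
Acidic residues here: D11 (1).
Amide-side-chain residues here: Q29, N30 (2).
The two groups share no amino acid, so total = 1 + 2 = 3.

3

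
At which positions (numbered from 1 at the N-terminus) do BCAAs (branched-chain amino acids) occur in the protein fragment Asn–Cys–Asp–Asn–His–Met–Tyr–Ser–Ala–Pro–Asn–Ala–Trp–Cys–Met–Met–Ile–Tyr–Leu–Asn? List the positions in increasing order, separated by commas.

17, 19

The BCAAs are Val, Leu, and Ile — aliphatic side chains with a branch point.
Matching residues: Ile17, Leu19.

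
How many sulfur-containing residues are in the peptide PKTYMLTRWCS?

The sulfur-bearing residues are cysteine (–SH) and methionine (–S–CH₃).
Matching residues: M5, C10.

2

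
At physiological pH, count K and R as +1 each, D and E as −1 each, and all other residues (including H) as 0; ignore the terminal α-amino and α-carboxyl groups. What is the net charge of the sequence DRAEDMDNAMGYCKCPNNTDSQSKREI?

-2

Positive (K, R): R2, K14, K24, R25 → +4.
Negative (D, E): D1, E4, D5, D7, D20, E26 → −6.
Net charge = (+4) + (−6) = −2.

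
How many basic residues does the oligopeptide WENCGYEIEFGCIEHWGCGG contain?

1

Lysine (K), arginine (R), and histidine (H) have basic, nitrogen-containing side chains.
Matching residues: H15.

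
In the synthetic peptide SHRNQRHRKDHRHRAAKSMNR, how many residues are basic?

K, R, and H are the three residues with basic side chains (ε-amine, guanidinium, and imidazole respectively).
Matching residues: H2, R3, R6, H7, R8, K9, H11, R12, H13, R14, K17, R21.

12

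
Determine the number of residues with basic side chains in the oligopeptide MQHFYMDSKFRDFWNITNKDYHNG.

The basic amino acids are Lys (K), Arg (R), and His (H).
Matching residues: H3, K9, R11, K19, H22.

5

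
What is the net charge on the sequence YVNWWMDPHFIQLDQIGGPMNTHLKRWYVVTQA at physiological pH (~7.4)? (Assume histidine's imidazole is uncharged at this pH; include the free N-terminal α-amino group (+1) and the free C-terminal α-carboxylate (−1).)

0

The side chains ionized at physiological pH are Lys/Arg (+1) and Asp/Glu (−1); with His treated as neutral, nothing else contributes.
Positive (K, R): K25, R26 → +2.
Negative (D, E): D7, D14 → −2.
The N-terminus (+1) and C-terminus (−1) cancel.
Net charge = (+2) + (−2) = 0.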